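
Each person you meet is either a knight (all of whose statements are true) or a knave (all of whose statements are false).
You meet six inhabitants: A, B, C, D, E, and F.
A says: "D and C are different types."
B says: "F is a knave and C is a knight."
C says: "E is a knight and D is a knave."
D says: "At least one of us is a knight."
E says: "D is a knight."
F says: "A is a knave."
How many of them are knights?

3

The unique consistent assignment is A=knight, B=knave, C=knave, D=knight, E=knight, F=knave.
That has 3 knights.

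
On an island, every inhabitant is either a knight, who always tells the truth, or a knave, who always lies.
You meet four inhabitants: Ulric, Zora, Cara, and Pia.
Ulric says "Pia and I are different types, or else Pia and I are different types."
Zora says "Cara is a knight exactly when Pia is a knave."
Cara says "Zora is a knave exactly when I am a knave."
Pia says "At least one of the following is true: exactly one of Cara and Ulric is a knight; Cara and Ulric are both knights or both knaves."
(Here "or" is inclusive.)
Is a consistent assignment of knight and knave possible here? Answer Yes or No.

Checking all 16 assignments, each has at least one speaker whose statement's truth value contradicts their type.

No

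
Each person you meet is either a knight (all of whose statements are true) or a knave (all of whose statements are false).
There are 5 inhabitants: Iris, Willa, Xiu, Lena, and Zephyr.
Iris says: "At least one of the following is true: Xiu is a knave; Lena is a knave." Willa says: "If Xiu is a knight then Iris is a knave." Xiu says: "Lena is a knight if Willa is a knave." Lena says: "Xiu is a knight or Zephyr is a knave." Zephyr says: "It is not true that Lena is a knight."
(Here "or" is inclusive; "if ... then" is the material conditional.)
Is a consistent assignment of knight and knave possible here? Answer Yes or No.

Yes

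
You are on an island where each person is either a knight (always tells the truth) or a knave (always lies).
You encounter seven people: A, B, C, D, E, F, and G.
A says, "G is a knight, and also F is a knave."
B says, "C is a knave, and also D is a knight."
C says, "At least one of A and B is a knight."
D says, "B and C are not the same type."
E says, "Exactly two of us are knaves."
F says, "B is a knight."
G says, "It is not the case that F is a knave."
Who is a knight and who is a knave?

Knights: none. Knaves: A, B, C, D, E, F, and G.

A is a knave; "G is a knight, and also F is a knave" is False, as required.
As a knave, B's statement "C is a knave, and also D is a knight" should be False; it is.
C is a knave, so "at least one of A and B is a knight" must be False — and it is.
D (knave): "B and C are not the same type" — False. ✓
As a knave, E's statement "exactly two of us are knaves" should be False; it is.
F (knave): "B is a knight" — False. ✓
G is a knave; "it is not the case that F is a knave" is False, as required.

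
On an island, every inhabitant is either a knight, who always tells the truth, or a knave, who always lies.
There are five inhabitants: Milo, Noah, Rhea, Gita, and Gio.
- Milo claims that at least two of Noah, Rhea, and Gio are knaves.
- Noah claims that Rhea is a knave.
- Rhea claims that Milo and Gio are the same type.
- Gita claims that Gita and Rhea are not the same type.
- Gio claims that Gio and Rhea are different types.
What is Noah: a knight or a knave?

Noah is a knight.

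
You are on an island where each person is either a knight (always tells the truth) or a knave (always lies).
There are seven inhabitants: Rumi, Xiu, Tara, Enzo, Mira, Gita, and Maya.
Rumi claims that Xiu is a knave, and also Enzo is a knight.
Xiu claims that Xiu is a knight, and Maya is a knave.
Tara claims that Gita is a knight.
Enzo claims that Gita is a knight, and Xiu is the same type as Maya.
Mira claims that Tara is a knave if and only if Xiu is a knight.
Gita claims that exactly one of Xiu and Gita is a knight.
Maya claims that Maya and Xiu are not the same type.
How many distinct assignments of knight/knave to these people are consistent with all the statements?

4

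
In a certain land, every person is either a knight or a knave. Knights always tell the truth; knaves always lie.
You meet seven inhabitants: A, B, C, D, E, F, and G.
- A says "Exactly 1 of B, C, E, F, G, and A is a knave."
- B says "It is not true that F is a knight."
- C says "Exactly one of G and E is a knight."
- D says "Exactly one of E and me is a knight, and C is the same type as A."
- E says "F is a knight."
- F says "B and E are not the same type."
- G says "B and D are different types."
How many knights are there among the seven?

3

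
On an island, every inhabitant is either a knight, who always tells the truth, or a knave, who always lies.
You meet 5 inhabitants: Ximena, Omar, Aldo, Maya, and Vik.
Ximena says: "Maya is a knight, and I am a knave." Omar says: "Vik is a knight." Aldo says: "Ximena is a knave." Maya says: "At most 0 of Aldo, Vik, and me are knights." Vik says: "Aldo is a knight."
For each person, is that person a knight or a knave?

Ximena is a knave, so "Maya is a knight, and I am a knave" must be false — and it is.
Omar (knight): "Vik is a knight" — True. ✓
As a knight, Aldo's statement "Ximena is a knave" should be True; it is.
As a knave, Maya's statement "at most 0 of Aldo, Vik, and me are knights" should be false; it is.
Vik is a knight, and the claim "Aldo is a knight" is indeed True.

Knights: Omar, Aldo, and Vik. Knaves: Ximena and Maya.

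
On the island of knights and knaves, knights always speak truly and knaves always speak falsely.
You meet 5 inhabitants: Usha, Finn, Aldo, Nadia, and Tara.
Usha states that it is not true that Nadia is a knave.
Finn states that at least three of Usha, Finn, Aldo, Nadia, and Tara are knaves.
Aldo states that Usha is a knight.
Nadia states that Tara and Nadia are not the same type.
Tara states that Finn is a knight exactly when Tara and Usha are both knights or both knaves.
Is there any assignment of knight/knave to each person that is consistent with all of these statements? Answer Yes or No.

No

Checking all 32 assignments, each has at least one speaker whose statement's truth value contradicts their type.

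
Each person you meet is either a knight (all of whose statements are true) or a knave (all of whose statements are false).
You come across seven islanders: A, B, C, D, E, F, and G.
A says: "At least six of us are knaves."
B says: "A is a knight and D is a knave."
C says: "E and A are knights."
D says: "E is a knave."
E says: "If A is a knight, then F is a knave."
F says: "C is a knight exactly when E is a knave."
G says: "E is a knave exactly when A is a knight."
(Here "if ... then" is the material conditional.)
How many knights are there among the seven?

The unique consistent assignment is A=knave, B=knave, C=knave, D=knave, E=knight, F=knight, G=knight.
That has 3 knights.

3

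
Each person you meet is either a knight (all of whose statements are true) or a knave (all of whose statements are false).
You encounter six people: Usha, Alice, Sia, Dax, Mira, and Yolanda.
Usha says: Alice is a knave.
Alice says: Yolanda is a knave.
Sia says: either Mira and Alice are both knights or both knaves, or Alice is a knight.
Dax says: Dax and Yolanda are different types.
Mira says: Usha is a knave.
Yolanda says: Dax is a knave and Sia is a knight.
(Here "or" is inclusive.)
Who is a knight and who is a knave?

Since Usha is a knave, "Alice is a knave" needs to be False, which holds.
Alice is a knight; "Yolanda is a knave" is true, as required.
Sia is a knight, so "either Mira and Alice are both knights or both knaves, or Alice is a knight" must be true — and it is.
Since Dax is a knight, "Dax and Yolanda are different types" needs to be true, which holds.
As a knight, Mira's statement "Usha is a knave" should be true; it is.
Yolanda is a knave, and the claim "Dax is a knave and Sia is a knight" is indeed False.

Usha is a knave, Alice is a knight, Sia is a knight, Dax is a knight, Mira is a knight, and Yolanda is a knave.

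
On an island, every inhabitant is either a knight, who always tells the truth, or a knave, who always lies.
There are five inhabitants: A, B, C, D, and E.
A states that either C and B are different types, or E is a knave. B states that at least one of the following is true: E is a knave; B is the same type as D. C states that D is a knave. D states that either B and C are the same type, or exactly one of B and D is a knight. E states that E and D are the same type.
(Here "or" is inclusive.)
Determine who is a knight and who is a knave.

A is a knave, so "either C and B are different types, or E is a knave" must be False — and it is.
B is a knave, so "at least one of the following is true: E is a knave; B is the same type as D" must be False — and it is.
Since C is a knave, "D is a knave" needs to be False, which holds.
D (knight): "either B and C are the same type, or exactly one of B and D is a knight" — true. ✓
Since E is a knight, "E and D are the same type" needs to be true, which holds.

A is a knave, B is a knave, C is a knave, D is a knight, and E is a knight.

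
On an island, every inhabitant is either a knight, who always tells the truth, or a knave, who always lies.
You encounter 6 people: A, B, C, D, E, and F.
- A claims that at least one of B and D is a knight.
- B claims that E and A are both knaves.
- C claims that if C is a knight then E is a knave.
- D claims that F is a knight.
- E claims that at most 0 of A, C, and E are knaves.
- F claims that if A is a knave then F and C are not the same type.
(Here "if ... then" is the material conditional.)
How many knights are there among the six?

The unique consistent assignment is A=knight, B=knave, C=knight, D=knight, E=knave, F=knight.
That has 4 knights.

4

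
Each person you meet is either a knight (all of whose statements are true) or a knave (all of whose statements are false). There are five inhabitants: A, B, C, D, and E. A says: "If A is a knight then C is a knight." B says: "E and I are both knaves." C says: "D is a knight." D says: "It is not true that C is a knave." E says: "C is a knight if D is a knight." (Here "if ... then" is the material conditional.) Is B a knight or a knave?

B is a knave.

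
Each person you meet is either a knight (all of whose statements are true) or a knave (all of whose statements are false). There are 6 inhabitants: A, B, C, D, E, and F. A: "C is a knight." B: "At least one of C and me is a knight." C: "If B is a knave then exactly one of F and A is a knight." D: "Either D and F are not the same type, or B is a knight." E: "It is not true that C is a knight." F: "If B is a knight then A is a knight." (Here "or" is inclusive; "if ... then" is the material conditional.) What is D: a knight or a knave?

D is a knight.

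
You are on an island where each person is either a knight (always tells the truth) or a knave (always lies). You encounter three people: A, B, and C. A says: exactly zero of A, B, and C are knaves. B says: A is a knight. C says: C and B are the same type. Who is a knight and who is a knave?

A (knight): "exactly zero of A, B, and C are knaves" — true. ✓
B is a knight, so "A is a knight" must be true — and it is.
C is a knight, so "C and B are the same type" must be true — and it is.

A is a knight, B is a knight, and C is a knight.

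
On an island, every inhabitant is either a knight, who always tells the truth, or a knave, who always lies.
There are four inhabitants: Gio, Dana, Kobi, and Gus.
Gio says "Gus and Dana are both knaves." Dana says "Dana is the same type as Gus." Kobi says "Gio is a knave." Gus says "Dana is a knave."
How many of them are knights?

2

The unique consistent assignment is Gio=knave, Dana=knave, Kobi=knight, Gus=knight.
That has 2 knights.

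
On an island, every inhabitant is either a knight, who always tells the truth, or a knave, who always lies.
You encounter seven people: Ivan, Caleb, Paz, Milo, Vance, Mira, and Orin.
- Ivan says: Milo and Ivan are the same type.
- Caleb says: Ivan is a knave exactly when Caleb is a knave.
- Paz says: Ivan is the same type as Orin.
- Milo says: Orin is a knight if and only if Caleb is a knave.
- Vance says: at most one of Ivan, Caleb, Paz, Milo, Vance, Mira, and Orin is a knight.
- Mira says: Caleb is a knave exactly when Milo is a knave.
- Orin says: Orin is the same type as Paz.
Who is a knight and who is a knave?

Ivan is a knight, Caleb is a knave, Paz is a knight, Milo is a knight, Vance is a knave, Mira is a knave, and Orin is a knight.

Ivan is a knight, so "Milo and Ivan are the same type" must be true — and it is.
As a knave, Caleb's statement "Ivan is a knave exactly when Caleb is a knave" should be false; it is.
Paz (knight): "Ivan is the same type as Orin" — true. ✓
Milo (knight): "Orin is a knight if and only if Caleb is a knave" — true. ✓
Vance is a knave, so "at most one of Ivan, Caleb, Paz, Milo, Vance, Mira, and Orin is a knight" must be false — and it is.
Since Mira is a knave, "Caleb is a knave exactly when Milo is a knave" needs to be false, which holds.
Orin is a knight, and the claim "Orin is the same type as Paz" is indeed true.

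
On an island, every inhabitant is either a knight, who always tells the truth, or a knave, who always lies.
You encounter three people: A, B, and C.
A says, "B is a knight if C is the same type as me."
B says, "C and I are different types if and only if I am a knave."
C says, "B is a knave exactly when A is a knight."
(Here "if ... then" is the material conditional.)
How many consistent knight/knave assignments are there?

1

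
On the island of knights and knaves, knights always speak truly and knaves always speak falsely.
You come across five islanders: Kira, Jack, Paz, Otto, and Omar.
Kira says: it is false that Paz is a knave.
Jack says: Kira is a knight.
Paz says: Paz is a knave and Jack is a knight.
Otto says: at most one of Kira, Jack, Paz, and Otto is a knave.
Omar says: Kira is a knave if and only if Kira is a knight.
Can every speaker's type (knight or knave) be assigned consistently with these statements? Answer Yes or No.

One consistent assignment: Kira=knave, Jack=knave, Paz=knave, Otto=knave, Omar=knave.

Yes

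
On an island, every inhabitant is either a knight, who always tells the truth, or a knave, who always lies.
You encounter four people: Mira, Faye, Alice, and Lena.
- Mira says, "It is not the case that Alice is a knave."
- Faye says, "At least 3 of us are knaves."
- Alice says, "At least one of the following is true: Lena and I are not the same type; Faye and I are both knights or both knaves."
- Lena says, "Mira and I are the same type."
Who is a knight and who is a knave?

Knights: Mira and Alice. Knaves: Faye and Lena.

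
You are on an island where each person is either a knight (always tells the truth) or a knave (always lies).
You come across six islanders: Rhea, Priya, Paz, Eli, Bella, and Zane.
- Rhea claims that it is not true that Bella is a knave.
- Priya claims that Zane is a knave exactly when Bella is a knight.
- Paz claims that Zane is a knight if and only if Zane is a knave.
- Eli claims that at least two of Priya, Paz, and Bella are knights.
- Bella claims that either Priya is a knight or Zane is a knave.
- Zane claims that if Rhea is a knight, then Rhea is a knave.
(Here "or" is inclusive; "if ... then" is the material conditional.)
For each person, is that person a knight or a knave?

Rhea is a knight, and the claim "it is not true that Bella is a knave" is indeed True.
Priya is a knight, and the claim "Zane is a knave exactly when Bella is a knight" is indeed True.
Paz is a knave, and the claim "Zane is a knight if and only if Zane is a knave" is indeed false.
Since Eli is a knight, "at least two of Priya, Paz, and Bella are knights" needs to be True, which holds.
As a knight, Bella's statement "either Priya is a knight or Zane is a knave" should be True; it is.
Zane is a knave; "if Rhea is a knight, then Rhea is a knave" is false, as required.

Rhea is a knight, Priya is a knight, Paz is a knave, Eli is a knight, Bella is a knight, and Zane is a knave.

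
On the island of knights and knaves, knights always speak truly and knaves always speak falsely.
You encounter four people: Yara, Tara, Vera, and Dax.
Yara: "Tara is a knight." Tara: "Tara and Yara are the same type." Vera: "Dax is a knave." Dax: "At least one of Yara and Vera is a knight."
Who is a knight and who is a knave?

Yara is a knight, Tara is a knight, Vera is a knave, and Dax is a knight.

Yara is a knight, so "Tara is a knight" must be True — and it is.
Tara is a knight; "Tara and Yara are the same type" is True, as required.
Vera is a knave, so "Dax is a knave" must be False — and it is.
Since Dax is a knight, "at least one of Yara and Vera is a knight" needs to be True, which holds.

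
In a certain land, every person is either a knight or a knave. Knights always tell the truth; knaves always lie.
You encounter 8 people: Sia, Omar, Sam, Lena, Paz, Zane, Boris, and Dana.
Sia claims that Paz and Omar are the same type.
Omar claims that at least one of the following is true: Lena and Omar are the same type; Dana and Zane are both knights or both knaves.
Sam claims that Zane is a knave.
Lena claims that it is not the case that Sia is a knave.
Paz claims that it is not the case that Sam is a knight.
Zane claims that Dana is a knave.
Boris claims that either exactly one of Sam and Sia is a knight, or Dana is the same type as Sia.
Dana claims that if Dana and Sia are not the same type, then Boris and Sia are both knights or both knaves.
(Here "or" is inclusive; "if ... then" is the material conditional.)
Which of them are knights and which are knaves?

Sia (knight): "Paz and Omar are the same type" — True. ✓
Omar is a knave, and the claim "at least one of the following is true: Lena and Omar are the same type; Dana and Zane are both knights or both knaves" is indeed false.
Sam is a knight, and the claim "Zane is a knave" is indeed True.
Lena (knight): "it is not the case that Sia is a knave" — True. ✓
Since Paz is a knave, "it is not the case that Sam is a knight" needs to be false, which holds.
Zane is a knave, so "Dana is a knave" must be false — and it is.
Since Boris is a knight, "either exactly one of Sam and Sia is a knight, or Dana is the same type as Sia" needs to be True, which holds.
Since Dana is a knight, "if Dana and Sia are not the same type, then Boris and Sia are both knights or both knaves" needs to be True, which holds.

Sia is a knight, Omar is a knave, Sam is a knight, Lena is a knight, Paz is a knave, Zane is a knave, Boris is a knight, and Dana is a knight.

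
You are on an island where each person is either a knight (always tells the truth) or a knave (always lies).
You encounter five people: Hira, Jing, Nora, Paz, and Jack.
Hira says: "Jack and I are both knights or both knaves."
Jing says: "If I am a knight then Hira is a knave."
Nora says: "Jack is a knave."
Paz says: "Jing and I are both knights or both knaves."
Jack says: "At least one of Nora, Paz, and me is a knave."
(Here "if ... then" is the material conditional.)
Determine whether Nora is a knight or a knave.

Nora is a knave.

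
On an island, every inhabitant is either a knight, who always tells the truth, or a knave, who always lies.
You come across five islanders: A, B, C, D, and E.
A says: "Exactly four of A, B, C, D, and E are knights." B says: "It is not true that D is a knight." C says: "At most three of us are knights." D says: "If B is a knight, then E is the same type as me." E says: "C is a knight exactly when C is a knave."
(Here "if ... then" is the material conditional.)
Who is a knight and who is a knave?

Suppose A is a knight. Then A's statement "exactly four of A, B, C, D, and E are knights" would have to be true. Checking the 16 ways to assign the others, none is consistent with every speaker.
(For instance, with B=knave, C=knight, D=knight, E=knave, A's claim "exactly four of A, B, C, D, and E are knights" comes out false where it would need to be true.)
So A must be a knave, making "exactly four of A, B, C, D, and E are knights" false. Taking A=knave, B=knave, C=knight, D=knight, E=knave, each remaining statement checks out:
  B (knave): "it is not true that D is a knight" — false. ✓
  C (knight): "at most three of us are knights" — true. ✓
  D (knight): "if B is a knight, then E is the same type as me" — true. ✓
  E (knave): "C is a knight exactly when C is a knave" — false. ✓
This is the unique consistent assignment.

Knights: C and D. Knaves: A, B, and E.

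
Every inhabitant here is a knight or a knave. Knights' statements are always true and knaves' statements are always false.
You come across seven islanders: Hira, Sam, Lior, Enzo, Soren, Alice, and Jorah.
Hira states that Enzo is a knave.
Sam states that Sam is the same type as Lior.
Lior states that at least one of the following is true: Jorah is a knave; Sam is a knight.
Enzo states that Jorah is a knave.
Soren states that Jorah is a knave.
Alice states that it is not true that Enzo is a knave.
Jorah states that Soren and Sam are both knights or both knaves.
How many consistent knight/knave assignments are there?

1

Consistent assignments:
  Hira=knave, Sam=knave, Lior=knight, Enzo=knight, Soren=knight, Alice=knight, Jorah=knave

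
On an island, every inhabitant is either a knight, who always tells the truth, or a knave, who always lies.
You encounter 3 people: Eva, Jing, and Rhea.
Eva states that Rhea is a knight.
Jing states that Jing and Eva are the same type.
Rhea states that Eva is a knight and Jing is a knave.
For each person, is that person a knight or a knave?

Suppose Eva is a knave. Then Eva's statement "Rhea is a knight" would have to be false. Checking the 4 ways to assign the others, none is consistent with every speaker.
(For instance, with Jing=knave, Rhea=knight, Eva's claim "Rhea is a knight" comes out true where it would need to be false.)
So Eva must be a knight, making "Rhea is a knight" true. Taking Eva=knight, Jing=knave, Rhea=knight, each remaining statement checks out:
  Jing (knave): "Jing and Eva are the same type" — false. ✓
  Rhea (knight): "Eva is a knight and Jing is a knave" — true. ✓
This is the unique consistent assignment.

Knights: Eva and Rhea. Knaves: Jing.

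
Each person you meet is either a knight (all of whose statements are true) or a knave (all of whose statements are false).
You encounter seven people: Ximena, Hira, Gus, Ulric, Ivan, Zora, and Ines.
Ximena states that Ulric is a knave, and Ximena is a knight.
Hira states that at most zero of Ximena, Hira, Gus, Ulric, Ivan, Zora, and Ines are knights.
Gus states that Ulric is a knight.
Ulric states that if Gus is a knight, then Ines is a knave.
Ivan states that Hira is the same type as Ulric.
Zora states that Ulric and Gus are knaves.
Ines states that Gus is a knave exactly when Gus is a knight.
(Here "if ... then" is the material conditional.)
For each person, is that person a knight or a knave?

Ximena is a knave, Hira is a knave, Gus is a knight, Ulric is a knight, Ivan is a knave, Zora is a knave, and Ines is a knave.

Ximena is a knave; "Ulric is a knave, and Ximena is a knight" is false, as required.
Hira (knave): "at most zero of Ximena, Hira, Gus, Ulric, Ivan, Zora, and Ines are knights" — false. ✓
As a knight, Gus's statement "Ulric is a knight" should be True; it is.
Ulric is a knight, and the claim "if Gus is a knight, then Ines is a knave" is indeed True.
Ivan (knave): "Hira is the same type as Ulric" — false. ✓
Zora is a knave, and the claim "Ulric and Gus are knaves" is indeed false.
Ines is a knave; "Gus is a knave exactly when Gus is a knight" is false, as required.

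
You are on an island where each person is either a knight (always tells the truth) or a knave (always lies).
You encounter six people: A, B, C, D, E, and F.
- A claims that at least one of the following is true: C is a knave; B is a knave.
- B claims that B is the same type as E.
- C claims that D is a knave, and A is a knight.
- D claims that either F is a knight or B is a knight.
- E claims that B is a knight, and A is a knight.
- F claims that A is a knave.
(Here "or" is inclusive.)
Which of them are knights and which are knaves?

A is a knight, B is a knight, C is a knave, D is a knight, E is a knight, and F is a knave.

Since A is a knight, "at least one of the following is true: C is a knave; B is a knave" needs to be true, which holds.
B is a knight, and the claim "B is the same type as E" is indeed true.
C (knave): "D is a knave, and A is a knight" — False. ✓
D is a knight, so "either F is a knight or B is a knight" must be true — and it is.
E (knight): "B is a knight, and A is a knight" — true. ✓
F is a knave, so "A is a knave" must be False — and it is.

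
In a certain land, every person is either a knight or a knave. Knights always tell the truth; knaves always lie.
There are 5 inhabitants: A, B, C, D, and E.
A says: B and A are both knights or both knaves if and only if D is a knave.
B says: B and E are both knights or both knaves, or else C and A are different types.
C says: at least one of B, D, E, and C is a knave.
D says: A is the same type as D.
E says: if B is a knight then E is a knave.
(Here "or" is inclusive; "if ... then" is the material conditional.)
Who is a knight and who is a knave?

A is a knight, and the claim "B and A are both knights or both knaves if and only if D is a knave" is indeed true.
As a knave, B's statement "B and E are both knights or both knaves, or else C and A are different types" should be False; it is.
As a knight, C's statement "at least one of B, D, E, and C is a knave" should be true; it is.
Since D is a knight, "A is the same type as D" needs to be true, which holds.
E is a knight; "if B is a knight then E is a knave" is true, as required.

Knights: A, C, D, and E. Knaves: B.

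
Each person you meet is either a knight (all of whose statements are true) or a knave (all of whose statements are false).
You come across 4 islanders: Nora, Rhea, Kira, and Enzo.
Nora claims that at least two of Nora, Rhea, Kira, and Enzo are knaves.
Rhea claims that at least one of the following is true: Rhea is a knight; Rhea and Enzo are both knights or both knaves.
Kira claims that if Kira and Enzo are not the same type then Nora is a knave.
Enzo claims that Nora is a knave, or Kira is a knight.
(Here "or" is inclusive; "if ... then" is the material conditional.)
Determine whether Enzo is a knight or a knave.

Enzo is a knight.

Consistent assignments: {Nora=knave, Rhea=knight, Kira=knight, Enzo=knight}
In every consistent assignment, Enzo is a knight.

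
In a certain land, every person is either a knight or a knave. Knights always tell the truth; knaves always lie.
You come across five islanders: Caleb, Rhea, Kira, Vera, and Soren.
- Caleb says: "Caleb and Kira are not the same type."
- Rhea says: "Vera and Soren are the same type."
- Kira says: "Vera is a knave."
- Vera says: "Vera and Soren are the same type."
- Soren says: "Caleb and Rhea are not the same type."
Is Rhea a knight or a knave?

Rhea is a knight.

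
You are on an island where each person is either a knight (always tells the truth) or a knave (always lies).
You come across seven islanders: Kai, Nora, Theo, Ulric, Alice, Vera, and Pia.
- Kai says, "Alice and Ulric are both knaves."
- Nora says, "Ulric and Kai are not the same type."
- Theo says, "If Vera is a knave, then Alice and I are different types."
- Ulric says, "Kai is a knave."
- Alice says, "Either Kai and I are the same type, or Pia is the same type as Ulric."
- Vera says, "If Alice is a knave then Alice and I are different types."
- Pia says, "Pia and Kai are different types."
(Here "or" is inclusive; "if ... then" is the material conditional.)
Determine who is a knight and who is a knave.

Kai is a knave, and the claim "Alice and Ulric are both knaves" is indeed false.
Since Nora is a knight, "Ulric and Kai are not the same type" needs to be True, which holds.
Theo is a knight; "if Vera is a knave, then Alice and I are different types" is True, as required.
Ulric is a knight, so "Kai is a knave" must be True — and it is.
As a knight, Alice's statement "either Kai and I are the same type, or Pia is the same type as Ulric" should be True; it is.
Vera is a knight, and the claim "if Alice is a knave then Alice and I are different types" is indeed True.
Since Pia is a knight, "Pia and Kai are different types" needs to be True, which holds.

Knights: Nora, Theo, Ulric, Alice, Vera, and Pia. Knaves: Kai.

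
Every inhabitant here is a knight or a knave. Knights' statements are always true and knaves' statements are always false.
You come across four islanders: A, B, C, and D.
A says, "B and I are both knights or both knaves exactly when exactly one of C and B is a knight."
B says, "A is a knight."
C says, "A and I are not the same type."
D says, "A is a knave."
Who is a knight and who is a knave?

Knights: D. Knaves: A, B, and C.

Since A is a knave, "B and I are both knights or both knaves exactly when exactly one of C and B is a knight" needs to be False, which holds.
Since B is a knave, "A is a knight" needs to be False, which holds.
As a knave, C's statement "A and I are not the same type" should be False; it is.
As a knight, D's statement "A is a knave" should be true; it is.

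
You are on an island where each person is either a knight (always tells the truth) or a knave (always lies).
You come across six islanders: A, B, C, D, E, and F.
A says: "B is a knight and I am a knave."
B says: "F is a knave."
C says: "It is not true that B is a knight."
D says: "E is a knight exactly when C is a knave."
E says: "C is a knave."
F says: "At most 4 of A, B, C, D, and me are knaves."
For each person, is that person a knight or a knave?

A (knave): "B is a knight and I am a knave" — false. ✓
As a knave, B's statement "F is a knave" should be false; it is.
C is a knight, and the claim "it is not true that B is a knight" is indeed True.
D is a knight, and the claim "E is a knight exactly when C is a knave" is indeed True.
E is a knave, and the claim "C is a knave" is indeed false.
F is a knight; "at most 4 of A, B, C, D, and me are knaves" is True, as required.

A is a knave, B is a knave, C is a knight, D is a knight, E is a knave, and F is a knight.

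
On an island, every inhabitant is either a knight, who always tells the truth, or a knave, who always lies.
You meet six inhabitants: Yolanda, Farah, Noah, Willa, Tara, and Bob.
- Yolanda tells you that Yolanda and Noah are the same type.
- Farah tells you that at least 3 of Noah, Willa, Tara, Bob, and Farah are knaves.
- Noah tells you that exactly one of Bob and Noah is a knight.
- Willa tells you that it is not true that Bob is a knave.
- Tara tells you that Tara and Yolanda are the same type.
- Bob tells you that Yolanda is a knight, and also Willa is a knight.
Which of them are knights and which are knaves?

Yolanda is a knight; "Yolanda and Noah are the same type" is true, as required.
Since Farah is a knight, "at least 3 of Noah, Willa, Tara, Bob, and Farah are knaves" needs to be true, which holds.
Noah is a knight, and the claim "exactly one of Bob and Noah is a knight" is indeed true.
Since Willa is a knave, "it is not true that Bob is a knave" needs to be False, which holds.
Tara is a knave, and the claim "Tara and Yolanda are the same type" is indeed False.
Bob is a knave; "Yolanda is a knight, and also Willa is a knight" is False, as required.

Yolanda is a knight, Farah is a knight, Noah is a knight, Willa is a knave, Tara is a knave, and Bob is a knave.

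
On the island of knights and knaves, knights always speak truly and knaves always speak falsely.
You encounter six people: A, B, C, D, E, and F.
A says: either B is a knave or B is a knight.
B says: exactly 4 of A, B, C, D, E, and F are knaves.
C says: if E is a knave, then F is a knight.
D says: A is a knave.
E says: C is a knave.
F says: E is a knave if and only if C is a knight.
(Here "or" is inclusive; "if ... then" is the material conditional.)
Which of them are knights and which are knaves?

A (knight): "either B is a knave or B is a knight" — true. ✓
Since B is a knave, "exactly 4 of A, B, C, D, E, and F are knaves" needs to be false, which holds.
C is a knight, and the claim "if E is a knave, then F is a knight" is indeed true.
D is a knave; "A is a knave" is false, as required.
Since E is a knave, "C is a knave" needs to be false, which holds.
F is a knight; "E is a knave if and only if C is a knight" is true, as required.

A is a knight, B is a knave, C is a knight, D is a knave, E is a knave, and F is a knight.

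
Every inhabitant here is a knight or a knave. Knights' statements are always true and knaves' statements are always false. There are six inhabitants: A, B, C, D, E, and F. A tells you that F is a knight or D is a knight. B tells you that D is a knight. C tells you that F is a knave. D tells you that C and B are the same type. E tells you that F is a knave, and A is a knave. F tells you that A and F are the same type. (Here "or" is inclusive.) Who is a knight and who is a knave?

A is a knight, B is a knight, C is a knight, D is a knight, E is a knave, and F is a knave.

A is a knight, so "F is a knight or D is a knight" must be True — and it is.
B is a knight, and the claim "D is a knight" is indeed True.
C is a knight, so "F is a knave" must be True — and it is.
D is a knight; "C and B are the same type" is True, as required.
E is a knave; "F is a knave, and A is a knave" is False, as required.
As a knave, F's statement "A and F are the same type" should be False; it is.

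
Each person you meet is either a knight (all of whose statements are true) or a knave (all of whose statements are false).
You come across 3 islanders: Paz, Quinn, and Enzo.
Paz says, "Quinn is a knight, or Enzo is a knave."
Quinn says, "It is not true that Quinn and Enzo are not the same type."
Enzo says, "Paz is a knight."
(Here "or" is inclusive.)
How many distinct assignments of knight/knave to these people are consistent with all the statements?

1

Consistent assignments:
  Paz=knight, Quinn=knight, Enzo=knight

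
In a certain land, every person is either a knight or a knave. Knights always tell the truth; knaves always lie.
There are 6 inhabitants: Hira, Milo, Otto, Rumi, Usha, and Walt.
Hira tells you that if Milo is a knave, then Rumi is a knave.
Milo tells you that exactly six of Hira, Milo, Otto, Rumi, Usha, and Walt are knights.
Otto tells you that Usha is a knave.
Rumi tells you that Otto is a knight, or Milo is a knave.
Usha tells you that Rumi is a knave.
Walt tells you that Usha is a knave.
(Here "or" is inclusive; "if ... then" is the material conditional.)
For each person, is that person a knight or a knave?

Hira is a knave; "if Milo is a knave, then Rumi is a knave" is False, as required.
Since Milo is a knave, "exactly six of Hira, Milo, Otto, Rumi, Usha, and Walt are knights" needs to be False, which holds.
Otto is a knight, so "Usha is a knave" must be True — and it is.
Rumi is a knight, and the claim "Otto is a knight, or Milo is a knave" is indeed True.
Usha is a knave; "Rumi is a knave" is False, as required.
Walt is a knight, so "Usha is a knave" must be True — and it is.

Hira is a knave, Milo is a knave, Otto is a knight, Rumi is a knight, Usha is a knave, and Walt is a knight.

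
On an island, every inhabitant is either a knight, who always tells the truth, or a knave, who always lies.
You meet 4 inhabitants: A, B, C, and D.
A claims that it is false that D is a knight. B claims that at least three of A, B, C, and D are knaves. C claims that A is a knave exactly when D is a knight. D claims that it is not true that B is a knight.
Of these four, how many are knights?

The unique consistent assignment is A=knave, B=knave, C=knight, D=knight.
That has 2 knights.

2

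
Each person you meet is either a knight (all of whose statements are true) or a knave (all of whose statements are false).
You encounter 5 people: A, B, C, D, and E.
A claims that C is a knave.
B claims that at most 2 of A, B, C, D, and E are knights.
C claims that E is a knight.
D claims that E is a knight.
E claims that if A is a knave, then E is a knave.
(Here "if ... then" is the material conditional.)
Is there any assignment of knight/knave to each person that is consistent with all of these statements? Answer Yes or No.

No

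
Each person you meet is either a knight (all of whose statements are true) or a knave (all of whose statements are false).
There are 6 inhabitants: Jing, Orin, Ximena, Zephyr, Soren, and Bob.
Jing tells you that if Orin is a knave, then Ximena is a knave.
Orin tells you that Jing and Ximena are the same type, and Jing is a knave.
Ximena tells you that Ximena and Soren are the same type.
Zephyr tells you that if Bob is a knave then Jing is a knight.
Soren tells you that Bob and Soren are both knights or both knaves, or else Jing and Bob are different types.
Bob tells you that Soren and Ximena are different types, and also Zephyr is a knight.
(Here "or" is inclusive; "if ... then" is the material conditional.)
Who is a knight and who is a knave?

Jing is a knight, and the claim "if Orin is a knave, then Ximena is a knave" is indeed true.
Orin is a knave, and the claim "Jing and Ximena are the same type, and Jing is a knave" is indeed false.
Ximena (knave): "Ximena and Soren are the same type" — false. ✓
As a knight, Zephyr's statement "if Bob is a knave then Jing is a knight" should be true; it is.
Soren is a knight; "Bob and Soren are both knights or both knaves, or else Jing and Bob are different types" is true, as required.
Since Bob is a knight, "Soren and Ximena are different types, and also Zephyr is a knight" needs to be true, which holds.

Knights: Jing, Zephyr, Soren, and Bob. Knaves: Orin and Ximena.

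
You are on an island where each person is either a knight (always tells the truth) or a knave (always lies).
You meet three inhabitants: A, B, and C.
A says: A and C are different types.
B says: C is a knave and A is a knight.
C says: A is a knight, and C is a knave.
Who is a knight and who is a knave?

Suppose A is a knight. Then A's statement "A and C are different types" would have to be true. Checking the 4 ways to assign the others, none is consistent with every speaker.
(For instance, with B=knave, C=knave, B's claim "C is a knave and A is a knight" comes out true where it would need to be false.)
So A must be a knave, making "A and C are different types" false. Taking A=knave, B=knave, C=knave, each remaining statement checks out:
  B (knave): "C is a knave and A is a knight" — false. ✓
  C (knave): "A is a knight, and C is a knave" — false. ✓
This is the unique consistent assignment.

A is a knave, B is a knave, and C is a knave.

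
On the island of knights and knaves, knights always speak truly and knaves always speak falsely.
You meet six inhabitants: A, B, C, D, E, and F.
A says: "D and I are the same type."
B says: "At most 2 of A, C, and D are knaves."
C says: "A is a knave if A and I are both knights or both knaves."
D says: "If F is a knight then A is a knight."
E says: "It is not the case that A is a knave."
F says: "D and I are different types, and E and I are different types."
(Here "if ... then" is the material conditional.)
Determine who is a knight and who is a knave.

A is a knave, B is a knight, C is a knight, D is a knight, E is a knave, and F is a knave.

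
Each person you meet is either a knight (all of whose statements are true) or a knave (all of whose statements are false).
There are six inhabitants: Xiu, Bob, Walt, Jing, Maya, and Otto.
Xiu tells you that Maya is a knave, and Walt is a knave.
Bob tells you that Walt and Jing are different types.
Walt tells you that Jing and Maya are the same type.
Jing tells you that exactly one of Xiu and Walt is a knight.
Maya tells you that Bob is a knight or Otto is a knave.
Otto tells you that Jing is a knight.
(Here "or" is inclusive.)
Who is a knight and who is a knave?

Knights: Maya. Knaves: Xiu, Bob, Walt, Jing, and Otto.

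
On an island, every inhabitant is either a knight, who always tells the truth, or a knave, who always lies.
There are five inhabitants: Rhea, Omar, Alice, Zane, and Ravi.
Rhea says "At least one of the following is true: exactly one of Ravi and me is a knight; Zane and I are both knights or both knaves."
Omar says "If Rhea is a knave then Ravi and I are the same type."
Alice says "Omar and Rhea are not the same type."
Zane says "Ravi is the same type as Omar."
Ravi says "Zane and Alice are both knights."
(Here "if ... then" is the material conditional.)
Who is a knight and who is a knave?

Rhea is a knight, Omar is a knight, Alice is a knave, Zane is a knave, and Ravi is a knave.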